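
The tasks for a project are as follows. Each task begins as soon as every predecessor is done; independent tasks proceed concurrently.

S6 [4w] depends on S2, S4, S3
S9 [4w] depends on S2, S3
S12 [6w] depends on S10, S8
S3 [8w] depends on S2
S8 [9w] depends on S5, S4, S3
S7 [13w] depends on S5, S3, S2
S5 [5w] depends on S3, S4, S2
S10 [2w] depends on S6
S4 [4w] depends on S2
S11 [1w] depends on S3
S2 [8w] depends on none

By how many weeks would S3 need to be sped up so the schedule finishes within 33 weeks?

3

Current finish: 36 weeks; target: 33.
S3 is on every critical path, so each week cut from S3 cuts the finish by one (this holds down to a finish of 32).
Need 36 − 33 = 3 weeks off S3 → S3 becomes 5 weeks, finish becomes 33.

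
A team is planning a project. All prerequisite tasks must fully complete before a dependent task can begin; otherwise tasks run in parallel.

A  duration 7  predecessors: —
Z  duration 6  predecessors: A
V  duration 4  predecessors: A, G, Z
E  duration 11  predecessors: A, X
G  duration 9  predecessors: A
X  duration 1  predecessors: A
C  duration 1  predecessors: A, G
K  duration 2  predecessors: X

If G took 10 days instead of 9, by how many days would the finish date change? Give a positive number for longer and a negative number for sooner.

1

Baseline: A→G→V = 7+9+4 = 20 → 20 days.
Since G is critical, the +1 change carries straight to that chain (now 21 days).
The critical path is still A→G→V; finish is now 21 days.
Change in finish: 21 − 20 = +1 days.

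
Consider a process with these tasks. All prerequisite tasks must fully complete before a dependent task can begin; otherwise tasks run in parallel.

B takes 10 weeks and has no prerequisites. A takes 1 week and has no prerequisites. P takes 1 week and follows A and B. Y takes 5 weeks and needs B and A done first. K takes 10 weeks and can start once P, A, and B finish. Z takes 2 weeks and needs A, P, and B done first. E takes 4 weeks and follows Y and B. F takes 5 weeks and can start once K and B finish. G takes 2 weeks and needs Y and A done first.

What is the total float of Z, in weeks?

B→P→K→F = 10+1+10+5 = 26 sets the makespan at 26 weeks.
The longest chain containing Z totals 13 weeks.
Slack of Z = 24 − 11 = 13 weeks.

13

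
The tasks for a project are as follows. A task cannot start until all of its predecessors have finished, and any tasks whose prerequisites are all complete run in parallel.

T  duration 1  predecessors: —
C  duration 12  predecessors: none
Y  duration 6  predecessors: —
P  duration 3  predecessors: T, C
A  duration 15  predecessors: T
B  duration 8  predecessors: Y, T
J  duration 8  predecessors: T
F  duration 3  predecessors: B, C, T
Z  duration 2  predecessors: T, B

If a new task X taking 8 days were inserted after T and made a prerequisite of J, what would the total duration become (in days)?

Originally the project takes 17 days.
With X inserted, J now waits for max(T, X).
New critical path: T→X→J = 1+8+8 = 17 ⇒ 17 days.

17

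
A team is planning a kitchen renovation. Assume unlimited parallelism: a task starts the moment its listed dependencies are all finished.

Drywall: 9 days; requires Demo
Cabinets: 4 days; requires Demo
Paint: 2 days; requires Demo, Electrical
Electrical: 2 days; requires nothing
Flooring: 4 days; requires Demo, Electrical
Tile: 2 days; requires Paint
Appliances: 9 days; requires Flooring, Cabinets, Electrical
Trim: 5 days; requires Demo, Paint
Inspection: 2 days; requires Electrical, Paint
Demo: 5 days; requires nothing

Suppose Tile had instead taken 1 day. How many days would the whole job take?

18

Actual critical path: Demo→Flooring→Appliances = 5+4+9 = 18 ⇒ 18 days.
Tile is off the critical path — its longest chain is 9 days, giving 9 of slack.
No other chain overtakes it, so the finish is 18 days.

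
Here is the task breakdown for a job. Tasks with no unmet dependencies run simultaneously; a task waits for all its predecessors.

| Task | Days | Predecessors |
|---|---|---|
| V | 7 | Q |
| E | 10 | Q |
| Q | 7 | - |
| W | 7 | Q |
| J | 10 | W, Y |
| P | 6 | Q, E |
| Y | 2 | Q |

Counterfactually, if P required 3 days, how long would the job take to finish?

As given, the longest chain is Q→W→J = 7+7+10 = 24, so the finish is 24 days.
P is off the critical path — its longest chain is 23 days, giving 1 of slack.
The critical path is still Q→W→J; finish is now 24 days.

24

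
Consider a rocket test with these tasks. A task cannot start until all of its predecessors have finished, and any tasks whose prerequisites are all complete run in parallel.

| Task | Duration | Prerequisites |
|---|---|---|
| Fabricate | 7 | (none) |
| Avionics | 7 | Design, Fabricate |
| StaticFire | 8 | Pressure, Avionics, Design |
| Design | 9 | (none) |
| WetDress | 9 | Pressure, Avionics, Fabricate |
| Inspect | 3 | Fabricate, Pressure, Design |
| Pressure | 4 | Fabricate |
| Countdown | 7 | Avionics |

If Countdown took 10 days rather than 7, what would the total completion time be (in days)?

As given, the longest chain is Design→Avionics→WetDress = 9+7+9 = 25, so the finish is 25 days.
Countdown has 2 days of float (longest path through it is 23).
Now Design→Avionics→Countdown = 9+7+10 = 26 is longest, so the finish becomes 26 days.

26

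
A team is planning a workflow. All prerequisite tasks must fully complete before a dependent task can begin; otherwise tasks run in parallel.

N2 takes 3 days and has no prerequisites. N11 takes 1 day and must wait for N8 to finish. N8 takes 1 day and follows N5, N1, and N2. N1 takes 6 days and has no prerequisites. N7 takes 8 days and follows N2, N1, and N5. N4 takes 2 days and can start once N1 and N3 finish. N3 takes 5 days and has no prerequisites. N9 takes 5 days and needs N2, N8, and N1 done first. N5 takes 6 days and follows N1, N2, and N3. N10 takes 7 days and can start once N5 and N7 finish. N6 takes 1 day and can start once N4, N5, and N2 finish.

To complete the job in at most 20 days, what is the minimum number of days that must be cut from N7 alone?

Current finish: 27 days; target: 20.
N7 is on every critical path, so each day cut from N7 cuts the finish by one (this holds down to a finish of 20).
Need 27 − 20 = 7 days off N7 → N7 becomes 1 day, finish becomes 20.

7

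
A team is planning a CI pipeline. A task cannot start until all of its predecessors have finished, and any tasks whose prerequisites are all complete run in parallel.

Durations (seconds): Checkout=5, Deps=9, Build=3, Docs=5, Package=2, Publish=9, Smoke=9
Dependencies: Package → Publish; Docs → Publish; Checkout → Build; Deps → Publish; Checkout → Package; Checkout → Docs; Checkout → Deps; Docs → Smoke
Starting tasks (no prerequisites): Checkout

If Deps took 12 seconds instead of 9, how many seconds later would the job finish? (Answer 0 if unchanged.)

The binding path is Checkout→Deps→Publish = 5+9+9 = 23; finish at 23 seconds.
Deps is on the critical path; changing it to 12 makes that path 26 seconds.
The critical path is still Checkout→Deps→Publish; finish is now 26 seconds.
Change in finish: 26 − 23 = +3 seconds.

3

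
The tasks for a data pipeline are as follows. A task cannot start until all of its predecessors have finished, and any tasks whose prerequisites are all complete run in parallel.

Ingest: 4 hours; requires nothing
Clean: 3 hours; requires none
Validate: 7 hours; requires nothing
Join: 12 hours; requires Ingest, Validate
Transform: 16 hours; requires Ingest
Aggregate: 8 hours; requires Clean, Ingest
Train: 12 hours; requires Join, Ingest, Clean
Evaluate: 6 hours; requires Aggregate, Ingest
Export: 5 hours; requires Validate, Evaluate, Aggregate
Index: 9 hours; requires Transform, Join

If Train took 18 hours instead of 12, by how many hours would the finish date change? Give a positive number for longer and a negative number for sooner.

6

Critical path before the change: Validate→Join→Train = 7+12+12 = 31 giving 31 hours.
Since Train is critical, the +6 change carries straight to that chain (now 37 hours).
The critical path is still Validate→Join→Train; finish is now 37 hours.
Change in finish: 37 − 31 = +6 hours.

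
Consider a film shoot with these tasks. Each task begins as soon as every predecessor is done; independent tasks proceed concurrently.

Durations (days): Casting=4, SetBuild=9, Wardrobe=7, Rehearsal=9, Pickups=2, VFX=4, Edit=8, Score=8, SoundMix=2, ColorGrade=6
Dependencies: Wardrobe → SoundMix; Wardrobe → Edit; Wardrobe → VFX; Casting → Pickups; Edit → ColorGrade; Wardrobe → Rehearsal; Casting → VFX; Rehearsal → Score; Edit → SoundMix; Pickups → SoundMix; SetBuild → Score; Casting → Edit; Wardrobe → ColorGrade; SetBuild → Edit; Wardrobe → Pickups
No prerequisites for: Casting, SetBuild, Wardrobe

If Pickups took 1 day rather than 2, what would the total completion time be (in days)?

The binding path is Wardrobe→Rehearsal→Score = 7+9+8 = 24; finish at 24 days.
The longest path through Pickups is only 11 days, so Pickups has float 13.
The critical path is still Wardrobe→Rehearsal→Score; finish is now 24 days.

24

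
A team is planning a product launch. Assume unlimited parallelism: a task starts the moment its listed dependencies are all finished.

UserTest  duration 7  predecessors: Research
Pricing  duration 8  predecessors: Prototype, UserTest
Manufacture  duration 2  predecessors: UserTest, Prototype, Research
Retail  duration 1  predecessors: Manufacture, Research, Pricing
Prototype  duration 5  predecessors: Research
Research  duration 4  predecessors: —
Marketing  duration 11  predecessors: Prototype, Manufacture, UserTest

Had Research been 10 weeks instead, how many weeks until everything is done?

As given, the longest chain is Research→UserTest→Manufacture→Marketing = 4+7+2+11 = 24, so the finish is 24 weeks.
Since Research is critical, the +6 change carries straight to that chain (now 30 weeks).
That remains the longest chain; total 30 weeks.

30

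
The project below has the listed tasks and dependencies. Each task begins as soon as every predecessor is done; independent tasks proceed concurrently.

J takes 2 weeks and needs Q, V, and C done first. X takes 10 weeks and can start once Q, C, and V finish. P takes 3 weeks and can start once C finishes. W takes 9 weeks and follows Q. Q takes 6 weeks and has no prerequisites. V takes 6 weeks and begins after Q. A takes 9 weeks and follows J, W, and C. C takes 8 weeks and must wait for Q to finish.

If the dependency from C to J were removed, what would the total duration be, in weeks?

24

Original critical path: Q→C→J→A = 6+8+2+9 = 25 ⇒ 25 weeks.
Without C→J, J's earliest start moves from 14 to 12.
After: Q→W→A = 6+9+9 = 24 → 24 weeks.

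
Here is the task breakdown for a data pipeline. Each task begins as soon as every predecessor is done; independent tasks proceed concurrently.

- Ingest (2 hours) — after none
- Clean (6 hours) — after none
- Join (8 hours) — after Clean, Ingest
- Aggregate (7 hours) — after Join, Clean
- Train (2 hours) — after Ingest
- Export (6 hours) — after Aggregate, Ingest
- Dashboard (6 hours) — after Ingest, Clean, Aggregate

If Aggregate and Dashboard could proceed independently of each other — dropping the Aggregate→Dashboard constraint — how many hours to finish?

27

With the dependency in place, Clean→Join→Aggregate→Export = 6+8+7+6 = 27 sets the finish at 27 hours.
Without Aggregate→Dashboard, Dashboard's earliest start moves from 21 to 6.
The longest chain is now Clean→Join→Aggregate→Export = 6+8+7+6 = 27, so the project takes 27 hours.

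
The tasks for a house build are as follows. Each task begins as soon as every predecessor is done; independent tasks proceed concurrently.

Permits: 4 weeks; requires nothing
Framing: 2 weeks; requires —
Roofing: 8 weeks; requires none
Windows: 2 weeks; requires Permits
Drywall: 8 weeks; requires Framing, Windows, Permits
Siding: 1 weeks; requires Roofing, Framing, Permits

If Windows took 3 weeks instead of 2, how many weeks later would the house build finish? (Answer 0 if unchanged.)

1

Actual critical path: Permits→Windows→Drywall = 4+2+8 = 14 ⇒ 14 weeks.
Windows lies on that path, so at 3 weeks the path becomes 15 weeks.
That remains the longest chain; total 15 weeks.
Change in finish: 15 − 14 = +1 weeks.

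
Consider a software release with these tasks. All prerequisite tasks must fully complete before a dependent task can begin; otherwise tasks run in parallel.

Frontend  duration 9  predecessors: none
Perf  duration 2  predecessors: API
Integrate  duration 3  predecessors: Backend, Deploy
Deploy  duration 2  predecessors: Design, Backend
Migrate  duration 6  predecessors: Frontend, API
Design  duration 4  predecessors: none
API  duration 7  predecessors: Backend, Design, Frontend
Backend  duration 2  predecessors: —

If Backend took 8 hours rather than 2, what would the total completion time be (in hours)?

Critical path before the change: Frontend→API→Migrate = 9+7+6 = 22 giving 22 hours.
Backend is off the critical path — its longest chain is 15 hours, giving 7 of slack.
That remains the longest chain; total 22 hours.

22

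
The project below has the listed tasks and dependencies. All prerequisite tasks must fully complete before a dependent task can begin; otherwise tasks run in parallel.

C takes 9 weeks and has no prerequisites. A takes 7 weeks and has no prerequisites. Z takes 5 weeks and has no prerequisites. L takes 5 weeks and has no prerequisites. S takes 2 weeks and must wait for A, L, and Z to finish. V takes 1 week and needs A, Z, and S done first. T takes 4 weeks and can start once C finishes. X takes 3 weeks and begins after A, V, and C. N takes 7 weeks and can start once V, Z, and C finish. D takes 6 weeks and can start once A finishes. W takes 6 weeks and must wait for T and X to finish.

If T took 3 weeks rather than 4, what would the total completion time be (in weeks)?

19

Actual critical path: C→T→W = 9+4+6 = 19 ⇒ 19 weeks.
Since T is critical, the -1 change carries straight to that chain (now 18 weeks).
New critical path: A→S→V→X→W = 7+2+1+3+6 = 19 ⇒ 19 weeks.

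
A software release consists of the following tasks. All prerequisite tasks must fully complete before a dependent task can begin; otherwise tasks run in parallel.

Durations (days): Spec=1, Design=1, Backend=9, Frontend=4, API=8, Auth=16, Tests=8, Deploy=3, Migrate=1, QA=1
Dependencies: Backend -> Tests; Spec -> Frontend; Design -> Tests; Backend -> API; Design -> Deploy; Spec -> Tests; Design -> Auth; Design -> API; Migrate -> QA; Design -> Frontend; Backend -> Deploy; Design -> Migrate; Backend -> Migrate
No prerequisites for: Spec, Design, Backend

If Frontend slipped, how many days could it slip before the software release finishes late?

The longest chain is Design→Auth = 1+16 = 17; overall finish 17 days.
Longest path through Frontend: 5 days (earliest finish 5, latest finish 17).
So Frontend can slip 17 − 5 = 12 days.

12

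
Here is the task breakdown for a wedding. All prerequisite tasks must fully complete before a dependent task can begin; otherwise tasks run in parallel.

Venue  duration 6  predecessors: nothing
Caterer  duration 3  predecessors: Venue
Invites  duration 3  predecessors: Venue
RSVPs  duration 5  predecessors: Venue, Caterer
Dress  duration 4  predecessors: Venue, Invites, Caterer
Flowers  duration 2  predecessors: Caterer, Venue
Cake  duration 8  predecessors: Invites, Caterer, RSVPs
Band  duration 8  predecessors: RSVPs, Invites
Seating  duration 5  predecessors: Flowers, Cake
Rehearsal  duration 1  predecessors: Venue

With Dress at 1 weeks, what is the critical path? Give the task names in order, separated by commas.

Venue, Caterer, RSVPs, Cake, Seating

Actual critical path: Venue→Caterer→RSVPs→Cake→Seating = 6+3+5+8+5 = 27 ⇒ 27 weeks.
Dress is off the critical path — its longest chain is 13 weeks, giving 14 of slack.
No other chain overtakes it, so the finish is 27 weeks.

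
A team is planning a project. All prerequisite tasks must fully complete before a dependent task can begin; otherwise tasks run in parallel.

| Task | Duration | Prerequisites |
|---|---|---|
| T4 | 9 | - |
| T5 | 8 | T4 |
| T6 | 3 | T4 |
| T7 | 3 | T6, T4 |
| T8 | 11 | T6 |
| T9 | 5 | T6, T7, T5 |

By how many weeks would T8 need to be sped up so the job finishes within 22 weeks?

Current finish: 23 weeks; target: 22.
T8 is on every critical path, so each week cut from T8 cuts the finish by one (this holds down to a finish of 22).
Need 23 − 22 = 1 week off T8 → T8 becomes 10 weeks, finish becomes 22.

1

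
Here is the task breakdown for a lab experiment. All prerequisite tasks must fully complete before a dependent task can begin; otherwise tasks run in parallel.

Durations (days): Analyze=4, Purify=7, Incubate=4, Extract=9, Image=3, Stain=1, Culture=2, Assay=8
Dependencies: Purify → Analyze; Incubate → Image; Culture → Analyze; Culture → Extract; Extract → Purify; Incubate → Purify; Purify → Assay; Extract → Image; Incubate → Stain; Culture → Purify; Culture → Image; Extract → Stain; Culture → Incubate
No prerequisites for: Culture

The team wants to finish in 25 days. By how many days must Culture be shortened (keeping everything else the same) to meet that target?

1

Current finish: 26 days; target: 25.
Culture is on every critical path, so each day cut from Culture cuts the finish by one (this holds down to a finish of 25).
Need 26 − 25 = 1 day off Culture → Culture becomes 1 day, finish becomes 25.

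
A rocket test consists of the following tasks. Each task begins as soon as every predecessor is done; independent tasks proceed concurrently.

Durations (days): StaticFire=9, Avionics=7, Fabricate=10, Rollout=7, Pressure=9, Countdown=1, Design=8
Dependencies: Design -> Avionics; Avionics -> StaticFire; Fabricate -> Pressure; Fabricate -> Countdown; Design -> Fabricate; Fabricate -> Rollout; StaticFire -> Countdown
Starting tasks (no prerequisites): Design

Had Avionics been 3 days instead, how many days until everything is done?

27

Actual critical path: Design→Fabricate→Pressure = 8+10+9 = 27 ⇒ 27 days.
Avionics has 2 days of float (longest path through it is 25).
No other chain overtakes it, so the finish is 27 days.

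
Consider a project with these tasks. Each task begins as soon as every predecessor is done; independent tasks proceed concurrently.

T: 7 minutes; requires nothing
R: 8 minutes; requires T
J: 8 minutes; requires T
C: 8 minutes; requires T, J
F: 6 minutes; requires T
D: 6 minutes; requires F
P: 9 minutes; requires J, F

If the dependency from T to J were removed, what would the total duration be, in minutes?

With the dependency in place, T→J→P = 7+8+9 = 24 sets the finish at 24 minutes.
Without T→J, J's earliest start moves from 7 to 0.
New critical path: T→F→P = 7+6+9 = 22 ⇒ 22 minutes.

22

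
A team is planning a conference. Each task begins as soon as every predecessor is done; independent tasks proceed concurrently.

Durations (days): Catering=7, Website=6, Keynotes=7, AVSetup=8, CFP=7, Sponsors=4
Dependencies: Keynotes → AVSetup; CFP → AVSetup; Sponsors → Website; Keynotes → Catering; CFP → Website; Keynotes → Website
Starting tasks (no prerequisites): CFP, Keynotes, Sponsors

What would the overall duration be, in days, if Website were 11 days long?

18

Actual critical path: CFP→AVSetup = 7+8 = 15 ⇒ 15 days.
Website has 2 days of float (longest path through it is 13).
The binding chain switches to CFP→Website = 7+11 = 18; finish 18 days.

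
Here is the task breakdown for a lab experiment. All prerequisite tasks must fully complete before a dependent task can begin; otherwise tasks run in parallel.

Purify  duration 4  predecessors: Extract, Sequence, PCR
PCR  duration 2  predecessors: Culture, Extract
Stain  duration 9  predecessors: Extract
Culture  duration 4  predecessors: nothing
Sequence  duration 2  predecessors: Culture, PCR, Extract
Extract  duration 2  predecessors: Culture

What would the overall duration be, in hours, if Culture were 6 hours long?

17

As given, the longest chain is Culture→Extract→Stain = 4+2+9 = 15, so the finish is 15 hours.
Since Culture is critical, the +2 change carries straight to that chain (now 17 hours).
The critical path is still Culture→Extract→Stain; finish is now 17 hours.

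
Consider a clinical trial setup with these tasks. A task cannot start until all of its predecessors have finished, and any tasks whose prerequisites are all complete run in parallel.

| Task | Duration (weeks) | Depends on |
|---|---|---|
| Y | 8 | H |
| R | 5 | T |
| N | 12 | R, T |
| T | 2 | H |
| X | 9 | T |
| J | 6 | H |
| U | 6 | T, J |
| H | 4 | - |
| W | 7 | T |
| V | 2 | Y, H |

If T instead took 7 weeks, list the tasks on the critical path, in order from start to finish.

H, T, R, N

The binding path is H→T→R→N = 4+2+5+12 = 23; finish at 23 weeks.
T is on the critical path; changing it to 7 makes that path 28 weeks.
No other chain overtakes it, so the finish is 28 weeks.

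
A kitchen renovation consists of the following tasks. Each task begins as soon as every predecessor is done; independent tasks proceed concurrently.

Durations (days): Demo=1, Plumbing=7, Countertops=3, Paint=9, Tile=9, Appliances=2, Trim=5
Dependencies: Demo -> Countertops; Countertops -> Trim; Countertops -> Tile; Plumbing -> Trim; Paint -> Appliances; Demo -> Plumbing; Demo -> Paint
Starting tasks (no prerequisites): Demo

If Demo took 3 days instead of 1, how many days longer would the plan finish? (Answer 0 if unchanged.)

Baseline: Demo→Plumbing→Trim = 1+7+5 = 13 → 13 days.
Demo lies on that path, so at 3 days the path becomes 15 days.
No other chain overtakes it, so the finish is 15 days.
Change in finish: 15 − 13 = +2 days.

2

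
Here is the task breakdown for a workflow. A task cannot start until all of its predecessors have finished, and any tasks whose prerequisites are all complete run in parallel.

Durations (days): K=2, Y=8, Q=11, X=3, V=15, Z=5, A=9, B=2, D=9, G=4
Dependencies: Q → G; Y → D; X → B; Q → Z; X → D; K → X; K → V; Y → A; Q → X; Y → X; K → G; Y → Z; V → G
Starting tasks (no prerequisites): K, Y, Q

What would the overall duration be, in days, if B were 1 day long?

23

The binding path is Q→X→D = 11+3+9 = 23; finish at 23 days.
B has 7 days of float (longest path through it is 16).
That remains the longest chain; total 23 days.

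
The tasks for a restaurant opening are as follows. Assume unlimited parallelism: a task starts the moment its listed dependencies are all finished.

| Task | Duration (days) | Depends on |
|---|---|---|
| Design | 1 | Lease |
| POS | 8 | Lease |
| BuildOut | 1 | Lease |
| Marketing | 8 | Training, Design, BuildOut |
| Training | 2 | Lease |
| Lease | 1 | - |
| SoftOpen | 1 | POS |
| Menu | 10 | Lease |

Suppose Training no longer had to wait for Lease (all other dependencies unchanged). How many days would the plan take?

Original critical path: Lease→Menu = 1+10 = 11 ⇒ 11 days.
Without Lease→Training, Training's earliest start moves from 1 to 0.
After: Lease→Menu = 1+10 = 11 → 11 days.

11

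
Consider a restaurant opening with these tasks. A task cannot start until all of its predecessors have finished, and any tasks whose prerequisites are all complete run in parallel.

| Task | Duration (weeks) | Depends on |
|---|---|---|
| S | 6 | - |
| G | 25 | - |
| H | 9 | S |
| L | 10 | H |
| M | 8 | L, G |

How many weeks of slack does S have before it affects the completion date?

0

Critical path: S→H→L→M = 6+9+10+8 = 33, so the finish is 33 weeks.
The longest chain containing S totals 33 weeks.
Float = 33 − 33 = 0.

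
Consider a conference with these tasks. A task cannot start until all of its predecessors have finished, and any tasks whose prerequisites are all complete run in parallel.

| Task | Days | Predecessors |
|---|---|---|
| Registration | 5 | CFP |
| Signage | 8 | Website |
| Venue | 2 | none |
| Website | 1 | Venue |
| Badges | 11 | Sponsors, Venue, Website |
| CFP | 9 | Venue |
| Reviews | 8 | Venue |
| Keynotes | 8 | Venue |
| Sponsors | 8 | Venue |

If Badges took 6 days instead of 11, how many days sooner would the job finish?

5

The binding path is Venue→Sponsors→Badges = 2+8+11 = 21; finish at 21 days.
Badges is on the critical path; changing it to 6 makes that path 16 days.
Now Venue→CFP→Registration = 2+9+5 = 16 is longest, so the finish becomes 16 days.
Change in finish: 16 − 21 = -5 days.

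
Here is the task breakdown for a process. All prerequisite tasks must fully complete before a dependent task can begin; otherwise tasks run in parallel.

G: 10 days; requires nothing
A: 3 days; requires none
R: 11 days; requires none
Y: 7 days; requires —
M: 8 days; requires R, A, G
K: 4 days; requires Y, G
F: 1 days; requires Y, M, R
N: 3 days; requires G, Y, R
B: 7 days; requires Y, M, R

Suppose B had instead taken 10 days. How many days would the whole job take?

The binding path is R→M→B = 11+8+7 = 26; finish at 26 days.
B lies on that path, so at 10 days the path becomes 29 days.
That remains the longest chain; total 29 days.

29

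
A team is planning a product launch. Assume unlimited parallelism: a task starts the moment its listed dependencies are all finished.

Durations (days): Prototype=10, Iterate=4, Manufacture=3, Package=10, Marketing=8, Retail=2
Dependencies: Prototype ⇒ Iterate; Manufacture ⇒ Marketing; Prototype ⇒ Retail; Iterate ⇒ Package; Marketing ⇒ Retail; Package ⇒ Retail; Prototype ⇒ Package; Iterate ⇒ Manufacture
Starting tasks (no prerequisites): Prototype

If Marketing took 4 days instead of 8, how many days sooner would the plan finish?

The binding path is Prototype→Iterate→Manufacture→Marketing→Retail = 10+4+3+8+2 = 27; finish at 27 days.
Marketing lies on that path, so at 4 days the path becomes 23 days.
New critical path: Prototype→Iterate→Package→Retail = 10+4+10+2 = 26 ⇒ 26 days.
Change in finish: 26 − 27 = -1 days.

1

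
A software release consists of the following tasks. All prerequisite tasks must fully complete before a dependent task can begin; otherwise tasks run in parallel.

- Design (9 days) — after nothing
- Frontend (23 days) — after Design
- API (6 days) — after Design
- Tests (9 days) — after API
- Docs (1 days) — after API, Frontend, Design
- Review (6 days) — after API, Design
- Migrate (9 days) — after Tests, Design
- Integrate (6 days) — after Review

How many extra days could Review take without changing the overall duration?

6

The longest chain is Design→Frontend→Docs = 9+23+1 = 33; overall finish 33 days.
The longest chain containing Review totals 27 days.
Slack of Review = 21 − 15 = 6 days.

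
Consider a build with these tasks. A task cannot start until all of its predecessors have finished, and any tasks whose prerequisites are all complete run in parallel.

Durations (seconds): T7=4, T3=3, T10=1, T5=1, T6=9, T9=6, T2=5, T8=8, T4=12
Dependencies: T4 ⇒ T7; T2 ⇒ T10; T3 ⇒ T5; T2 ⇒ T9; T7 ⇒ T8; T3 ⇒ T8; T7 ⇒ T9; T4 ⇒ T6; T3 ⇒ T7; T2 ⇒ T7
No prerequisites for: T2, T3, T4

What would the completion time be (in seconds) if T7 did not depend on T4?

Before: longest chain T4→T7→T8 = 12+4+8 = 24, finish 24.
Without T4→T7, T7's earliest start moves from 12 to 5.
After: T4→T6 = 12+9 = 21 → 21 seconds.

21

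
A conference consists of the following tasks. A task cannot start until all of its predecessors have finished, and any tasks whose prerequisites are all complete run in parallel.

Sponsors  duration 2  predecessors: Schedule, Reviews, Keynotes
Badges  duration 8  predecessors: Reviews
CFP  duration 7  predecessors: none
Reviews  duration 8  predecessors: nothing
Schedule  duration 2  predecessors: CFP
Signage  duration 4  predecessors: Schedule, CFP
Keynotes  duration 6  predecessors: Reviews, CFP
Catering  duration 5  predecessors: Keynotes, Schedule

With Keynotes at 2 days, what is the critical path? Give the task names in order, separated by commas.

Reviews, Badges

Actual critical path: Reviews→Keynotes→Catering = 8+6+5 = 19 ⇒ 19 days.
Keynotes lies on that path, so at 2 days the path becomes 15 days.
Now Reviews→Badges = 8+8 = 16 is longest, so the finish becomes 16 days.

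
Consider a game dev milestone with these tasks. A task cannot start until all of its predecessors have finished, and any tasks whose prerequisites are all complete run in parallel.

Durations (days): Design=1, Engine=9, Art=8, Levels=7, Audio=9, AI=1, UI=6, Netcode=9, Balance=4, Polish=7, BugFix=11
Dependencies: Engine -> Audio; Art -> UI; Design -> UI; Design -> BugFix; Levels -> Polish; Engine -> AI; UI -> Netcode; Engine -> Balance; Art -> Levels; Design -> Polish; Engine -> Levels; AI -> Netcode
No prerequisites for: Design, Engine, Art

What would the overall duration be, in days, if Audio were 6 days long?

As given, the longest chain is Engine→Levels→Polish = 9+7+7 = 23, so the finish is 23 days.
Audio has 5 days of float (longest path through it is 18).
That remains the longest chain; total 23 days.

23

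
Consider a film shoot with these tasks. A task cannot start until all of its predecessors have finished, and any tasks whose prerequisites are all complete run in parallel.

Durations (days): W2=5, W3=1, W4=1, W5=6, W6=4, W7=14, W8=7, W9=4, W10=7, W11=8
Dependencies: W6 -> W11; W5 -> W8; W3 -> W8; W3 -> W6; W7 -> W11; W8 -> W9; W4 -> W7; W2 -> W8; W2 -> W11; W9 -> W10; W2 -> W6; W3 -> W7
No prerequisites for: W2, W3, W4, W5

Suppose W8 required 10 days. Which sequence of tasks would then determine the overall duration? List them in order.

W5, W8, W9, W10

Critical path before the change: W5→W8→W9→W10 = 6+7+4+7 = 24 giving 24 days.
W8 lies on that path, so at 10 days the path becomes 27 days.
The critical path is still W5→W8→W9→W10; finish is now 27 days.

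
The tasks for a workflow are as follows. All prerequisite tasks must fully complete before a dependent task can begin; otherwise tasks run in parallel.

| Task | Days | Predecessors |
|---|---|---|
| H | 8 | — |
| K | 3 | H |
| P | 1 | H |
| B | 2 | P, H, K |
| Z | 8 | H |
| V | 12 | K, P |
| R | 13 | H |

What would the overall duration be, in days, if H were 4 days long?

19

Baseline: H→K→V = 8+3+12 = 23 → 23 days.
H is on the critical path; changing it to 4 makes that path 19 days.
That remains the longest chain; total 19 days.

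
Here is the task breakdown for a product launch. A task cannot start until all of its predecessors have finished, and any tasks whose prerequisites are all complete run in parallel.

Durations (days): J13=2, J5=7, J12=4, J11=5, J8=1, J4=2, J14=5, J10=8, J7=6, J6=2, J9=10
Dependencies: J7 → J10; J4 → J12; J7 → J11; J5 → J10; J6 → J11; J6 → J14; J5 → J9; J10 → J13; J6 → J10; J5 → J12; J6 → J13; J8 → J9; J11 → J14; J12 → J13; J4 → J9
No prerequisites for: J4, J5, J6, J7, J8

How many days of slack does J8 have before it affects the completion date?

J5→J9 = 7+10 = 17 sets the makespan at 17 days.
The longest chain containing J8 totals 11 days.
Float = 17 − 11 = 6.

6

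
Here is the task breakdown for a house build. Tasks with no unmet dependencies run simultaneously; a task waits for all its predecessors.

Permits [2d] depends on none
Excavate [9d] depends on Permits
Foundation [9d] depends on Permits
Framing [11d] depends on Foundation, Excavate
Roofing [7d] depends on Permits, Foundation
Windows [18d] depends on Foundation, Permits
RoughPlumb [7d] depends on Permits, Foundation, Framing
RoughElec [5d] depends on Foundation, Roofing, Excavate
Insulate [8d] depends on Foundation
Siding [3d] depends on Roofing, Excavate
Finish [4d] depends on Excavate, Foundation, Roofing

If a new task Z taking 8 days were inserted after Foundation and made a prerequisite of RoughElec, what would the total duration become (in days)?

Originally the house build takes 29 days.
With Z inserted, RoughElec now waits for max(Foundation, Roofing, Excavate, Z).
New critical path: Permits→Excavate→Framing→RoughPlumb = 2+9+11+7 = 29 ⇒ 29 days.

29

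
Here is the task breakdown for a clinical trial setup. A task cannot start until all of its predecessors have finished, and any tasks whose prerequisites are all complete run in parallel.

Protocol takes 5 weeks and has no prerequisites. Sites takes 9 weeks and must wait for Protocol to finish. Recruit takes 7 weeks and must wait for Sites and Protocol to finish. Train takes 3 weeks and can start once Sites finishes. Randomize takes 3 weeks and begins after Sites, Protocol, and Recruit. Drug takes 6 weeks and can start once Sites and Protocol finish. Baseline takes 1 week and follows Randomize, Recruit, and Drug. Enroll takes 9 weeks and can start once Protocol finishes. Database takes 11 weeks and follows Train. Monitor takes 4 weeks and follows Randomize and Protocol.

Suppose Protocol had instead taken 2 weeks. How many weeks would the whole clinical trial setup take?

25

Critical path before the change: Protocol→Sites→Recruit→Randomize→Monitor = 5+9+7+3+4 = 28 giving 28 weeks.
Since Protocol is critical, the -3 change carries straight to that chain (now 25 weeks).
That remains the longest chain; total 25 weeks.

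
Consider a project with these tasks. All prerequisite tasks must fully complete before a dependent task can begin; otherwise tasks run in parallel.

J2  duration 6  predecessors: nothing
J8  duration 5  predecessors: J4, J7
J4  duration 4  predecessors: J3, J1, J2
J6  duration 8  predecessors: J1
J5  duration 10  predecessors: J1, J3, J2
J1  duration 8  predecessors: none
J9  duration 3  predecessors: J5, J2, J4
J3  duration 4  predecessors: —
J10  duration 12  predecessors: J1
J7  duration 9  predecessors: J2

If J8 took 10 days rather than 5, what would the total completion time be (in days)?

The binding path is J1→J5→J9 = 8+10+3 = 21; finish at 21 days.
J8 is off the critical path — its longest chain is 20 days, giving 1 of slack.
The binding chain switches to J2→J7→J8 = 6+9+10 = 25; finish 25 days.

25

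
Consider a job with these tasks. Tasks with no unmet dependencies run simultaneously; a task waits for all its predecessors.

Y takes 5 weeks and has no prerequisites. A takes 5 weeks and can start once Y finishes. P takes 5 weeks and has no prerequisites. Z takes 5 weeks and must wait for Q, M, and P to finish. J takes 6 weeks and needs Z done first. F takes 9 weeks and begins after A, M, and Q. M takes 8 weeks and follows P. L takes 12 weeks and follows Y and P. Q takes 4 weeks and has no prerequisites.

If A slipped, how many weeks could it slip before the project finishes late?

5

The longest chain is P→M→Z→J = 5+8+5+6 = 24; overall finish 24 weeks.
A finishes as early as 10 and must finish by 15.
So A can slip 15 − 10 = 5 weeks.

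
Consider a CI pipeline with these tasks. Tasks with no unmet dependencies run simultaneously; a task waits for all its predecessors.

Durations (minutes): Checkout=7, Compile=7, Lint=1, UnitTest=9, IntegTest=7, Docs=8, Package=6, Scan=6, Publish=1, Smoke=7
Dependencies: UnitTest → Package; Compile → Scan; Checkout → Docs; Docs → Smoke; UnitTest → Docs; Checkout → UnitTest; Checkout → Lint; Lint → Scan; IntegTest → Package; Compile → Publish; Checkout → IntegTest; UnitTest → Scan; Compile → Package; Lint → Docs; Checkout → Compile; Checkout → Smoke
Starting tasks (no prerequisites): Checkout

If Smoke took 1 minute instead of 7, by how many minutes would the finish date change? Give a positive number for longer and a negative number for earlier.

Actual critical path: Checkout→UnitTest→Docs→Smoke = 7+9+8+7 = 31 ⇒ 31 minutes.
Smoke is on the critical path; changing it to 1 makes that path 25 minutes.
No other chain overtakes it, so the finish is 25 minutes.
Change in finish: 25 − 31 = -6 minutes.

-6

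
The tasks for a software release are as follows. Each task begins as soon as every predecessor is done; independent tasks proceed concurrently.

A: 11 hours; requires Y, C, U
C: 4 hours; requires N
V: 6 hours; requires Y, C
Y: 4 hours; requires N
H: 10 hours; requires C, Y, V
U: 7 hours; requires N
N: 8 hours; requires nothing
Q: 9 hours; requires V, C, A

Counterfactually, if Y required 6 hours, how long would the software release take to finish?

35

Actual critical path: N→U→A→Q = 8+7+11+9 = 35 ⇒ 35 hours.
The longest path through Y is only 32 hours, so Y has float 3.
The critical path is still N→U→A→Q; finish is now 35 hours.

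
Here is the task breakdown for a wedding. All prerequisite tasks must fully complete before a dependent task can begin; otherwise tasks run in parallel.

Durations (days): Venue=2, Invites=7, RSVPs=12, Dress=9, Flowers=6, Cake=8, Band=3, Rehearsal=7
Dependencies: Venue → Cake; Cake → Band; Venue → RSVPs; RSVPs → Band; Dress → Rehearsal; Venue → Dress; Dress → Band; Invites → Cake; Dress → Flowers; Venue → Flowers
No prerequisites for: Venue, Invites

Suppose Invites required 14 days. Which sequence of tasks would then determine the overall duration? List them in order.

Invites, Cake, Band

Critical path before the change: Invites→Cake→Band = 7+8+3 = 18 giving 18 days.
Since Invites is critical, the +7 change carries straight to that chain (now 25 days).
No other chain overtakes it, so the finish is 25 days.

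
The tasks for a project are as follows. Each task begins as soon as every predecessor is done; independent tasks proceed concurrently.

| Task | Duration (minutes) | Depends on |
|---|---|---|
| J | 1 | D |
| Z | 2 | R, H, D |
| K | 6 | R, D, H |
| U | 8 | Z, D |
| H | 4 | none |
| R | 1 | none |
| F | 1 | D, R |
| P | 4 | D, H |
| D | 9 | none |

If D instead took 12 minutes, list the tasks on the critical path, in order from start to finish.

As given, the longest chain is D→Z→U = 9+2+8 = 19, so the finish is 19 minutes.
D lies on that path, so at 12 minutes the path becomes 22 minutes.
That remains the longest chain; total 22 minutes.

D, Z, U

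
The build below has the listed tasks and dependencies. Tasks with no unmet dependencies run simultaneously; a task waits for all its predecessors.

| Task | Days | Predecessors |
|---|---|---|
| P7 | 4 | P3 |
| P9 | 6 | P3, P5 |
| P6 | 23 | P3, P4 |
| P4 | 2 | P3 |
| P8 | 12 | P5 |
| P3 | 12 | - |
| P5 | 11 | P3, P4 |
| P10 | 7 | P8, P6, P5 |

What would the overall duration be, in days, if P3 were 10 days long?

42

Critical path before the change: P3→P4→P5→P8→P10 = 12+2+11+12+7 = 44 giving 44 days.
P3 is on the critical path; changing it to 10 makes that path 42 days.
That remains the longest chain; total 42 days.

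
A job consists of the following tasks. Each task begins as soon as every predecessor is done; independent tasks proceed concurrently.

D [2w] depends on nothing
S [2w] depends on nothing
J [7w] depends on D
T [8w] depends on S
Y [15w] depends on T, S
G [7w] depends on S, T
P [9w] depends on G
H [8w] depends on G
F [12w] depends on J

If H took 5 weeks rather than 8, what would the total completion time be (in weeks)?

26

Critical path before the change: S→T→G→P = 2+8+7+9 = 26 giving 26 weeks.
H has 1 week of float (longest path through it is 25).
The critical path is still S→T→G→P; finish is now 26 weeks.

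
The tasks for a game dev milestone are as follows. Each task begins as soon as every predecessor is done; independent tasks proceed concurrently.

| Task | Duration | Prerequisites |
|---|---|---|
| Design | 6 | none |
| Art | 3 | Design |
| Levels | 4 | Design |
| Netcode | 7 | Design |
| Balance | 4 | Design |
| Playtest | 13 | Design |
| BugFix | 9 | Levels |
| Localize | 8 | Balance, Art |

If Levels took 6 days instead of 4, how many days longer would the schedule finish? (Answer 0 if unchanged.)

Actual critical path: Design→Levels→BugFix = 6+4+9 = 19 ⇒ 19 days.
Levels lies on that path, so at 6 days the path becomes 21 days.
The critical path is still Design→Levels→BugFix; finish is now 21 days.
Change in finish: 21 − 19 = +2 days.

2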